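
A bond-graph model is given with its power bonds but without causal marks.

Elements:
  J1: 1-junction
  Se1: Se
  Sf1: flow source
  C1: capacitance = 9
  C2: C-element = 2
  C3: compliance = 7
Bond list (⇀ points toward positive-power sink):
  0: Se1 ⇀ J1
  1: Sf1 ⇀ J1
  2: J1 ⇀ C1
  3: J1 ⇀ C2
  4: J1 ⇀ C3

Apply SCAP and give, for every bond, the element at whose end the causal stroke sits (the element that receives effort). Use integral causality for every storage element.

β0 stroke→J1
β1 stroke→Sf1
β2 stroke→J1
β3 stroke→J1
β4 stroke→J1

β0 stroke at J1  (Se1 fixes effort; stroke away)
β1 stroke at Sf1  (Sf1: flow source, stroke at near end)
β2 stroke at J1  (J1 flow already set via bond 1)
β3 stroke at J1  (1-jn J1 has f-setter on 1)
β4 stroke at J1  (J1 flow already set via bond 1)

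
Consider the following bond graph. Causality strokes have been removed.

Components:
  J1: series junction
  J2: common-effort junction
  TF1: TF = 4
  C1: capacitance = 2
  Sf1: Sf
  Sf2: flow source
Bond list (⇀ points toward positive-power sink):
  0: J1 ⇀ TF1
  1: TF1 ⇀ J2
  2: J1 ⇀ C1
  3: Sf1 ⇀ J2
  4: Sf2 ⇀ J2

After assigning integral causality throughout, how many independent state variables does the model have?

1  (C1 all integral)

β3 stroke→Sf1  (Sf1: flow source, stroke at near end)
β4 stroke→Sf2  (Sf2 fixes flow; stroke at Sf2)
β1 stroke→J2  (J2 needs exactly one e-in)
β0 stroke→TF1  (TF1 one-in-one-out from 1)
β2 stroke→J1  (J1: bond 0 brought flow, rest push out)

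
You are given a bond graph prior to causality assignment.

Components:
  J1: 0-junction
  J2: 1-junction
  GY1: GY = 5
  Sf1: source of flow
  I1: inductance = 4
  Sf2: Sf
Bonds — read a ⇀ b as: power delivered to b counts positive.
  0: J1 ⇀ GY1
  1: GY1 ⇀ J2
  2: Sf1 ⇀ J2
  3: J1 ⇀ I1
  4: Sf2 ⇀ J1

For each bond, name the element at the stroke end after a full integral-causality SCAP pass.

β0 |J1
β1 |J2
β2 |Sf1
β3 |I1
β4 |Sf2

β2 stroke at Sf1  (Sf1 fixes flow; stroke at Sf1)
β4 stroke at Sf2  (Sf2 fixes flow; stroke at Sf2)
β1 stroke at J2  (J2: bond 2 brought flow, rest push out)
β0 stroke at J1  (GY GY1: same side as bond 1)
β3 stroke at I1  (J1: bond 0 brought effort, rest push out)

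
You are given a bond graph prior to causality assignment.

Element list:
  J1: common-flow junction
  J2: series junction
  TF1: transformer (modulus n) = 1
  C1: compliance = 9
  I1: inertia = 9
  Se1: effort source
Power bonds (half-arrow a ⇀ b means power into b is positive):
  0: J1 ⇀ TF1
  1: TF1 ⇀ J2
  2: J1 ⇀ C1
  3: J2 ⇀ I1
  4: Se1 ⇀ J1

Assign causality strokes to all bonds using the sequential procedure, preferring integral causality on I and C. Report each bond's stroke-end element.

b4 |J1  (source Se1 imposes e)
b2 |J1  (C1 integral (e out))
b0 |TF1  (J1 needs exactly one f-in)
b1 |J2  (through TF1, causality passes straight; one stroke at TF1)
b3 |I1  (closing 1-jn rule on J2)

#0 →TF1
#1 →J2
#2 →J1
#3 →I1
#4 →J1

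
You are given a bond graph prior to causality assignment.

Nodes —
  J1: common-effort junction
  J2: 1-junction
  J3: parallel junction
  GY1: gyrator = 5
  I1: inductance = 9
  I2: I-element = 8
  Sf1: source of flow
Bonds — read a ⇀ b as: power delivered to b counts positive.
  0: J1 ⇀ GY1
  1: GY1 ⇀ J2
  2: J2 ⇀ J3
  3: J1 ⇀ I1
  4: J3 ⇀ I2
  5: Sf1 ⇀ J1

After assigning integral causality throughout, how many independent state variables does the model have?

#5 →Sf1  (Sf1: flow source, stroke at near end)
#3 →I1  (I1 integral (f out))
#0 →J1  (only one effort-in slot at J1)
#1 →J2  (GY1: gyrator matches bond 0)
#2 →J3  (closing 1-jn rule on J2)
#4 →I2  (J3 effort already set via bond 2)

2  (I1, I2 all integral)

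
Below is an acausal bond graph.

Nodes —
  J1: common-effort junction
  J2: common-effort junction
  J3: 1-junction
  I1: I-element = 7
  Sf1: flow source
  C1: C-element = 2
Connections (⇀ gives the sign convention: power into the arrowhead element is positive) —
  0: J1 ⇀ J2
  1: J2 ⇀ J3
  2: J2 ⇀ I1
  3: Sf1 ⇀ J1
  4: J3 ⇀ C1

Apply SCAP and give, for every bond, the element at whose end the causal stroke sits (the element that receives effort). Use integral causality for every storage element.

β0 stroke at J1
β1 stroke at J2
β2 stroke at I1
β3 stroke at Sf1
β4 stroke at J3

β3 |Sf1  (Sf1: flow source, stroke at near end)
β0 |J1  (J1: last free bond brings effort in)
β2 |I1  (I1 integral (f out))
β1 |J2  (J2: last free bond brings effort in)
β4 |J3  (J3: bond 1 brought flow, rest push out)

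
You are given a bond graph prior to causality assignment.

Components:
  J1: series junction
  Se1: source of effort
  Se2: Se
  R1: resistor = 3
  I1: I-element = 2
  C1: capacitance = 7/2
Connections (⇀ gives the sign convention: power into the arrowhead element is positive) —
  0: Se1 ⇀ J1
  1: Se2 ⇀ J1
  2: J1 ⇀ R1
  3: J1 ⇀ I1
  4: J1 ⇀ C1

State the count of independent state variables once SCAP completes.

b0 →J1  (Se1 fixes effort; stroke away)
b1 →J1  (Se2 fixes effort; stroke away)
b3 →I1  (prefer integral on I1)
b2 →J1  (J1: bond 3 brought flow, rest push out)
b4 →J1  (common-f at J1 fixed by 3)

2  (C1, I1 all integral)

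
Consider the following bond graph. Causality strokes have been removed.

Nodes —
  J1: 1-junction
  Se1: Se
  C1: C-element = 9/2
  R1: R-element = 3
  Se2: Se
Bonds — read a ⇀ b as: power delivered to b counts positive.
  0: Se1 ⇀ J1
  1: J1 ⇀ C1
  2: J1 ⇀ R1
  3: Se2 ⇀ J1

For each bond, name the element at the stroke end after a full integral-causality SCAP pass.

bond 0 |J1  (source Se1 imposes e)
bond 3 |J1  (Se2: effort source, stroke at far end)
bond 1 |J1  (C1 outputs effort q/C1)
bond 2 |R1  (J1 needs exactly one f-in)

bond 0 stroke→J1
bond 1 stroke→J1
bond 2 stroke→R1
bond 3 stroke→J1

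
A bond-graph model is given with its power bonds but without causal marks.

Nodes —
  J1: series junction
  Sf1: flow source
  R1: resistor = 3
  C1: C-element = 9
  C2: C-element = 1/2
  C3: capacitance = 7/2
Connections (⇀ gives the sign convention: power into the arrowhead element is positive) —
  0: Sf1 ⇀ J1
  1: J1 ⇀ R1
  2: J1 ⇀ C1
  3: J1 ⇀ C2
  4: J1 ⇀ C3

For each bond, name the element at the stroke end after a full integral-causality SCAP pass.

#0 stroke→Sf1  (source Sf1 imposes f)
#1 stroke→J1  (1-jn J1 has f-setter on 0)
#2 stroke→J1  (J1 flow already set via bond 0)
#3 stroke→J1  (common-f at J1 fixed by 0)
#4 stroke→J1  (common-f at J1 fixed by 0)

#0 |Sf1
#1 |J1
#2 |J1
#3 |J1
#4 |J1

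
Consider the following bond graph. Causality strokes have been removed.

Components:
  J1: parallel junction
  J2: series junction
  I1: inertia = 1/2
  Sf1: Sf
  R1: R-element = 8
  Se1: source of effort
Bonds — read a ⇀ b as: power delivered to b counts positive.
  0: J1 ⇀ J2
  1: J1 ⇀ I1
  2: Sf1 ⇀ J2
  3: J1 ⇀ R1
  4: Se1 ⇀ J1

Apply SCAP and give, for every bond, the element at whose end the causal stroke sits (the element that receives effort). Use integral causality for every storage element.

bond 0 |J2
bond 1 |I1
bond 2 |Sf1
bond 3 |R1
bond 4 |J1

#2 stroke at Sf1  (Sf1 (Sf) sets flow on bond)
#4 stroke at J1  (Se1 fixes effort; stroke away)
#0 stroke at J2  (0-jn J1 has e-setter on 4)
#1 stroke at I1  (common-e at J1 fixed by 4)
#3 stroke at R1  (J1 effort already set via bond 4)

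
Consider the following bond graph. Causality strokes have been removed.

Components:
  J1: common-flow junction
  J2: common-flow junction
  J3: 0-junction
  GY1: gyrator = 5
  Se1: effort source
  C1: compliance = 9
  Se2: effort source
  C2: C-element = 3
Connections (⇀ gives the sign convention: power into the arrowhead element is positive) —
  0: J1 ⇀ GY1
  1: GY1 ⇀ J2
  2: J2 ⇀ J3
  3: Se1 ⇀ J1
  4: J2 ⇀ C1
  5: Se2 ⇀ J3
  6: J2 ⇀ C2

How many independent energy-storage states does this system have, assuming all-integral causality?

2  (C1, C2 all integral)

#3 →J1  (Se1 (Se) sets effort on bond)
#5 →J3  (Se2 fixes effort; stroke away)
#0 →GY1  (closing 1-jn rule on J1)
#2 →J2  (0-jn J3 has e-setter on 5)
#1 →GY1  (GY1: gyrator matches bond 0)
#4 →J2  (J2: bond 1 brought flow, rest push out)
#6 →J2  (common-f at J2 fixed by 1)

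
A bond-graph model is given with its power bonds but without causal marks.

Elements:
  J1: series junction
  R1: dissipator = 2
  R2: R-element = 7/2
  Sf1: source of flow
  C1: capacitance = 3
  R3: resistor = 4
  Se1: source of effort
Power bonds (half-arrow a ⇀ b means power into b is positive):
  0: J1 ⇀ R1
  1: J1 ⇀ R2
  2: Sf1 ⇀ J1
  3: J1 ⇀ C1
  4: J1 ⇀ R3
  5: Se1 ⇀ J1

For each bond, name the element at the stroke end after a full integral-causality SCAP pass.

#2 stroke→Sf1  (Sf1 fixes flow; stroke at Sf1)
#5 stroke→J1  (Se1 (Se) sets effort on bond)
#0 stroke→J1  (J1: bond 2 brought flow, rest push out)
#1 stroke→J1  (common-f at J1 fixed by 2)
#3 stroke→J1  (J1: bond 2 brought flow, rest push out)
#4 stroke→J1  (J1 flow already set via bond 2)

b0 →J1
b1 →J1
b2 →Sf1
b3 →J1
b4 →J1
b5 →J1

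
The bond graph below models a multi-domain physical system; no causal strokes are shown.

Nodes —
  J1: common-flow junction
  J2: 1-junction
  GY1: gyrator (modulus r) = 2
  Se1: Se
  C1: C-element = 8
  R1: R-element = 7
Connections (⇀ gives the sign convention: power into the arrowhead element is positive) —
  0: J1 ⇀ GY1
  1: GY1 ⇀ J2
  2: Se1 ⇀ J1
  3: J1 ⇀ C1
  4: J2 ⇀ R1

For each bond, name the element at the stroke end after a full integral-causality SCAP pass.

bond 2 stroke→J1  (Se1 (Se) sets effort on bond)
bond 3 stroke→J1  (prefer integral on C1)
bond 0 stroke→GY1  (closing 1-jn rule on J1)
bond 1 stroke→GY1  (GY1: gyrator matches bond 0)
bond 4 stroke→J2  (1-jn J2 has f-setter on 1)

#0 stroke→GY1
#1 stroke→GY1
#2 stroke→J1
#3 stroke→J1
#4 stroke→J2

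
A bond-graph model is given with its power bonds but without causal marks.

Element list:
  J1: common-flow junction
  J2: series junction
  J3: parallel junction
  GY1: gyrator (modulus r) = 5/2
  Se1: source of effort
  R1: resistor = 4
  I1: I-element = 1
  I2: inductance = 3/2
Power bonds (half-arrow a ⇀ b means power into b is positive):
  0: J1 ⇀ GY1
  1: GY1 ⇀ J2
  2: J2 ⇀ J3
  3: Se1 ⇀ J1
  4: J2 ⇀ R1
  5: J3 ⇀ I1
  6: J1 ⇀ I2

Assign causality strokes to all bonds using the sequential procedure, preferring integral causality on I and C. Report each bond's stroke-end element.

b3 stroke→J1  (Se1 fixes effort; stroke away)
b5 stroke→I1  (prefer integral on I1)
b2 stroke→J3  (J3 needs exactly one e-in)
b1 stroke→J2  (J2: bond 2 brought flow, rest push out)
b4 stroke→J2  (J2: bond 2 brought flow, rest push out)
b0 stroke→J1  (through GY1, causality inverts; strokes same side of GY1)
b6 stroke→I2  (only one flow-in slot at J1)

#0 stroke→J1
#1 stroke→J2
#2 stroke→J3
#3 stroke→J1
#4 stroke→J2
#5 stroke→I1
#6 stroke→I2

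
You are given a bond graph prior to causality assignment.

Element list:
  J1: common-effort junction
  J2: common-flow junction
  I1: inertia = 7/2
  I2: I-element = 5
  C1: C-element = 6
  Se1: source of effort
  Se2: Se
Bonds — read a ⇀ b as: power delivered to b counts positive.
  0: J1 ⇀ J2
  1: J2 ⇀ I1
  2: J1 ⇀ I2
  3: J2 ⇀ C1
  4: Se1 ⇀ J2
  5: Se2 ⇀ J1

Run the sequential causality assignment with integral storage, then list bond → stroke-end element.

β0 |J2
β1 |I1
β2 |I2
β3 |J2
β4 |J2
β5 |J1

#4 stroke at J2  (Se1 fixes effort; stroke away)
#5 stroke at J1  (Se2 fixes effort; stroke away)
#0 stroke at J2  (0-jn J1 has e-setter on 5)
#2 stroke at I2  (0-jn J1 has e-setter on 5)
#1 stroke at I1  (I1 outputs flow p/I1)
#3 stroke at J2  (1-jn J2 has f-setter on 1)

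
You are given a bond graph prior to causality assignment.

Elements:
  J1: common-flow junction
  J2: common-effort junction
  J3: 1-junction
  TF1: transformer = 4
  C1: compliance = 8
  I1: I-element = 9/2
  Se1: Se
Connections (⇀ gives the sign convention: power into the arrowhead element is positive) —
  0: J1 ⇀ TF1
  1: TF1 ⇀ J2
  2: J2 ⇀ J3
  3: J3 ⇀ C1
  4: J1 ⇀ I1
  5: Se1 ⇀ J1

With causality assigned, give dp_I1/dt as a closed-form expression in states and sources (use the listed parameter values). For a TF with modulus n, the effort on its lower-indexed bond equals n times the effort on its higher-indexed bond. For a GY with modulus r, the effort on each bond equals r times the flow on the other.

#5 stroke→J1  (Se1 (Se) sets effort on bond)
#3 stroke→J3  (C1 integral (e out))
#2 stroke→J2  (only one flow-in slot at J3)
#1 stroke→TF1  (J2 effort already set via bond 2)
#0 stroke→J1  (TF TF1: opposite of bond 1)
#4 stroke→I1  (J1: last free bond brings flow in)

dp_I1/dt = E_Se1 - q_C1/2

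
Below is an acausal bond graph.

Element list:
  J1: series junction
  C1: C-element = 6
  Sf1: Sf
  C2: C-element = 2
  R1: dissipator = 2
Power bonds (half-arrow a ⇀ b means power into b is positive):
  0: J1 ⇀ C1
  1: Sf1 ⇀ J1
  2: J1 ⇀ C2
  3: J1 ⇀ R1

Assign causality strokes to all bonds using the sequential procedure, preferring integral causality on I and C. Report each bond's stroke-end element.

bond 0 stroke→J1
bond 1 stroke→Sf1
bond 2 stroke→J1
bond 3 stroke→J1

#1 stroke→Sf1  (source Sf1 imposes f)
#0 stroke→J1  (J1: bond 1 brought flow, rest push out)
#2 stroke→J1  (J1: bond 1 brought flow, rest push out)
#3 stroke→J1  (common-f at J1 fixed by 1)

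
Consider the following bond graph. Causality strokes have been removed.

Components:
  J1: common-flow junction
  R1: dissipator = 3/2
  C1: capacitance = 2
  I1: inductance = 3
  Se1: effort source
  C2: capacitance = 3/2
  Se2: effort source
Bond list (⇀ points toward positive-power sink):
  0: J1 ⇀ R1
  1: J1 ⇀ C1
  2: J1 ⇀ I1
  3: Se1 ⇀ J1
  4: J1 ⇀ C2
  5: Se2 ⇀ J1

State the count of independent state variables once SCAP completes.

3  (C1, C2, I1 all integral)

β3 stroke→J1  (Se1 (Se) sets effort on bond)
β5 stroke→J1  (source Se2 imposes e)
β1 stroke→J1  (C1 outputs effort q/C1)
β2 stroke→I1  (prefer integral on I1)
β0 stroke→J1  (J1: bond 2 brought flow, rest push out)
β4 stroke→J1  (J1: bond 2 brought flow, rest push out)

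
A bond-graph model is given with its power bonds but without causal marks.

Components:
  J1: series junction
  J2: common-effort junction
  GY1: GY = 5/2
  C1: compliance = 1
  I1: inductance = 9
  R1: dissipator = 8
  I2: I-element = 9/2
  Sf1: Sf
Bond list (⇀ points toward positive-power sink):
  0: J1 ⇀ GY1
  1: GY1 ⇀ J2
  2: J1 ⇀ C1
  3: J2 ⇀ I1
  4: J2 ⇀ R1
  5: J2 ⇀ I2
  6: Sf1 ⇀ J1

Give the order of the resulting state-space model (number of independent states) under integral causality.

3  (C1, I1, I2 all integral)

b6 stroke→Sf1  (source Sf1 imposes f)
b0 stroke→J1  (J1 flow already set via bond 6)
b2 stroke→J1  (J1: bond 6 brought flow, rest push out)
b1 stroke→J2  (GY GY1: same side as bond 0)
b3 stroke→I1  (common-e at J2 fixed by 1)
b4 stroke→R1  (J2: bond 1 brought effort, rest push out)
b5 stroke→I2  (0-jn J2 has e-setter on 1)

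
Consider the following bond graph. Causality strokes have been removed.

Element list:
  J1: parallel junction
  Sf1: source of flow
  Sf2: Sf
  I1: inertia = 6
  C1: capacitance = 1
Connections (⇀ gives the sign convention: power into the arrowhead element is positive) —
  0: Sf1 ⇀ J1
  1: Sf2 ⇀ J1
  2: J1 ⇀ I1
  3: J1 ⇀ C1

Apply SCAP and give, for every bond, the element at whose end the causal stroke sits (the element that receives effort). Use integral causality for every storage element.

bond 0 →Sf1  (Sf1 (Sf) sets flow on bond)
bond 1 →Sf2  (source Sf2 imposes f)
bond 2 →I1  (I1 outputs flow p/I1)
bond 3 →J1  (J1: last free bond brings effort in)

b0 stroke→Sf1
b1 stroke→Sf2
b2 stroke→I1
b3 stroke→J1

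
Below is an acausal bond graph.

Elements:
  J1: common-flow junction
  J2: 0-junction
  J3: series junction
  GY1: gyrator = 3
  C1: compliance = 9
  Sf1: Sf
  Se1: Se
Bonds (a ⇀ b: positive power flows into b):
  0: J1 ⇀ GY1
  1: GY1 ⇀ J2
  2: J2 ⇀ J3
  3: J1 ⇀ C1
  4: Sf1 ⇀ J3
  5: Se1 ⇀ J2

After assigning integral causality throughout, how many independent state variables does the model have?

1  (C1 all integral)

bond 4 →Sf1  (Sf1: flow source, stroke at near end)
bond 5 →J2  (source Se1 imposes e)
bond 1 →GY1  (J2 effort already set via bond 5)
bond 2 →J3  (J2: bond 5 brought effort, rest push out)
bond 0 →GY1  (through GY1, causality inverts; strokes same side of GY1)
bond 3 →J1  (J1: bond 0 brought flow, rest push out)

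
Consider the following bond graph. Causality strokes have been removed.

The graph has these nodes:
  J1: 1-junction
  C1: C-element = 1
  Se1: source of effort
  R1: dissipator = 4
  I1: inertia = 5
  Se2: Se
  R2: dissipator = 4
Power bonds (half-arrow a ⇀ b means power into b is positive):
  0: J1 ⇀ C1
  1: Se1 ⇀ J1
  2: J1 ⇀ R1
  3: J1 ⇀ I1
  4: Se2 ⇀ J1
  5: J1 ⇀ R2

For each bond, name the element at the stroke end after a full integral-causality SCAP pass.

#0 stroke→J1
#1 stroke→J1
#2 stroke→J1
#3 stroke→I1
#4 stroke→J1
#5 stroke→J1

β1 stroke→J1  (source Se1 imposes e)
β4 stroke→J1  (source Se2 imposes e)
β0 stroke→J1  (C1 integral (e out))
β3 stroke→I1  (I1: I, integral causality)
β2 stroke→J1  (J1: bond 3 brought flow, rest push out)
β5 stroke→J1  (J1 flow already set via bond 3)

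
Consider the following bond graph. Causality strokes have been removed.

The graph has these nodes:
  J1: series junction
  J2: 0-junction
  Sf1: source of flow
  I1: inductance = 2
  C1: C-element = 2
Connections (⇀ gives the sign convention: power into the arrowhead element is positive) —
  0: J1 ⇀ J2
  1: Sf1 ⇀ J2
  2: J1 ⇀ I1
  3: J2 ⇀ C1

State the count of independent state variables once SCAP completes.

b1 stroke→Sf1  (source Sf1 imposes f)
b2 stroke→I1  (prefer integral on I1)
b0 stroke→J1  (J1: bond 2 brought flow, rest push out)
b3 stroke→J2  (only one effort-in slot at J2)

2  (C1, I1 all integral)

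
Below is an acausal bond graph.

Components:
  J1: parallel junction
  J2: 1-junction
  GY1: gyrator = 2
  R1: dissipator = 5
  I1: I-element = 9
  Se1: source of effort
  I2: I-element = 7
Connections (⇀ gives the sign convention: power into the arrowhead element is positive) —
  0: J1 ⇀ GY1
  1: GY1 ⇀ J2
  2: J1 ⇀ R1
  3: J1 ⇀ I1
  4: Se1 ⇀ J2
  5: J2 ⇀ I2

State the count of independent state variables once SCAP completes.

bond 4 stroke→J2  (Se1 fixes effort; stroke away)
bond 3 stroke→I1  (prefer integral on I1)
bond 5 stroke→I2  (prefer integral on I2)
bond 1 stroke→J2  (1-jn J2 has f-setter on 5)
bond 0 stroke→J1  (GY1 both-in/both-out from 1)
bond 2 stroke→R1  (J1 effort already set via bond 0)

2  (I1, I2 all integral)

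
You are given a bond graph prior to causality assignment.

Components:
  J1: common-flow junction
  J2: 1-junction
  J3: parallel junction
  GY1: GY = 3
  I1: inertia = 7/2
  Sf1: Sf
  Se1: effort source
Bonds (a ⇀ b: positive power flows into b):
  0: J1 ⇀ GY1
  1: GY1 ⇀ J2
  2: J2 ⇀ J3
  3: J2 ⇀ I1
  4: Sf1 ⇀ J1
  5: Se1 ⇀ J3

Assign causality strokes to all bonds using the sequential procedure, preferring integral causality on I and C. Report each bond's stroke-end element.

b0 stroke at J1
b1 stroke at J2
b2 stroke at J2
b3 stroke at I1
b4 stroke at Sf1
b5 stroke at J3

β4 →Sf1  (source Sf1 imposes f)
β5 →J3  (Se1 fixes effort; stroke away)
β0 →J1  (1-jn J1 has f-setter on 4)
β2 →J2  (common-e at J3 fixed by 5)
β1 →J2  (GY1: gyrator matches bond 0)
β3 →I1  (only one flow-in slot at J2)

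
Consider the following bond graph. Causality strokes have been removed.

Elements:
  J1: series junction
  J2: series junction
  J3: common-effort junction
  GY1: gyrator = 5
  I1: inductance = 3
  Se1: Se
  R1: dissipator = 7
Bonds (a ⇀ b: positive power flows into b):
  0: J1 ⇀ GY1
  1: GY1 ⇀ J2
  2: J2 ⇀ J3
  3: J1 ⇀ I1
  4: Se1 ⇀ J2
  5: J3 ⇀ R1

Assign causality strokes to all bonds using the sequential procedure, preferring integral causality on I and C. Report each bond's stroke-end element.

β4 |J2  (Se1 (Se) sets effort on bond)
β3 |I1  (prefer integral on I1)
β0 |J1  (J1 flow already set via bond 3)
β1 |J2  (GY GY1: same side as bond 0)
β2 |J3  (only one flow-in slot at J2)
β5 |R1  (J3: bond 2 brought effort, rest push out)

#0 stroke→J1
#1 stroke→J2
#2 stroke→J3
#3 stroke→I1
#4 stroke→J2
#5 stroke→R1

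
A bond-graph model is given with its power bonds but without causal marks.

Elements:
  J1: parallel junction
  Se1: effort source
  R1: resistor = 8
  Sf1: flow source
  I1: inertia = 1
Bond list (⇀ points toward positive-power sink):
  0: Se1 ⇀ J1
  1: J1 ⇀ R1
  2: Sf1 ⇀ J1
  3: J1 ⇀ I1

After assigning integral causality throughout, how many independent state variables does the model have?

β0 stroke at J1  (Se1: effort source, stroke at far end)
β2 stroke at Sf1  (Sf1 fixes flow; stroke at Sf1)
β1 stroke at R1  (J1 effort already set via bond 0)
β3 stroke at I1  (J1 effort already set via bond 0)

1  (I1 all integral)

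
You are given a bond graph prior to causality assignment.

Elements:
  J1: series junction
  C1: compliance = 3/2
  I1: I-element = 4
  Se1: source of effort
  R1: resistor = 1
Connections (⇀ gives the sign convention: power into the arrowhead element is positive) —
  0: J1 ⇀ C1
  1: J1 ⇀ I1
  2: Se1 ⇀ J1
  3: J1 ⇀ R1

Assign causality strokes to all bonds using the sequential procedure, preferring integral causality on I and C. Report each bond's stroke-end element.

b2 →J1  (source Se1 imposes e)
b0 →J1  (C1 outputs effort q/C1)
b1 →I1  (prefer integral on I1)
b3 →J1  (J1 flow already set via bond 1)

bond 0 stroke→J1
bond 1 stroke→I1
bond 2 stroke→J1
bond 3 stroke→J1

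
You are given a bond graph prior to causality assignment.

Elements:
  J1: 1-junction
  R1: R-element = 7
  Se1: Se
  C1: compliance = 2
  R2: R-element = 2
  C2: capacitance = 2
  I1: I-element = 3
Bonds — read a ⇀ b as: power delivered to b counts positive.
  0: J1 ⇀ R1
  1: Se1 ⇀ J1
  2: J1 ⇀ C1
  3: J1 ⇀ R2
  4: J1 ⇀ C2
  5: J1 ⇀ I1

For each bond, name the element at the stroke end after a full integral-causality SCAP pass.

bond 0 →J1
bond 1 →J1
bond 2 →J1
bond 3 →J1
bond 4 →J1
bond 5 →I1

#1 |J1  (Se1 fixes effort; stroke away)
#2 |J1  (prefer integral on C1)
#4 |J1  (prefer integral on C2)
#5 |I1  (I1 integral (f out))
#0 |J1  (1-jn J1 has f-setter on 5)
#3 |J1  (J1 flow already set via bond 5)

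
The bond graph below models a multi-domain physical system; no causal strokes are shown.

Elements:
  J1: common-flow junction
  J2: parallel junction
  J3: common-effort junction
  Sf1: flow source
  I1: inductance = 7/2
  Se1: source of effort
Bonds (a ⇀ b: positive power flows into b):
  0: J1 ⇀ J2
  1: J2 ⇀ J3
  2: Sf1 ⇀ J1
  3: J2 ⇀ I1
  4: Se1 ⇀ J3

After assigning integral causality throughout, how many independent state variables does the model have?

1  (I1 all integral)

#2 →Sf1  (source Sf1 imposes f)
#4 →J3  (Se1: effort source, stroke at far end)
#0 →J1  (1-jn J1 has f-setter on 2)
#1 →J2  (J3 effort already set via bond 4)
#3 →I1  (common-e at J2 fixed by 1)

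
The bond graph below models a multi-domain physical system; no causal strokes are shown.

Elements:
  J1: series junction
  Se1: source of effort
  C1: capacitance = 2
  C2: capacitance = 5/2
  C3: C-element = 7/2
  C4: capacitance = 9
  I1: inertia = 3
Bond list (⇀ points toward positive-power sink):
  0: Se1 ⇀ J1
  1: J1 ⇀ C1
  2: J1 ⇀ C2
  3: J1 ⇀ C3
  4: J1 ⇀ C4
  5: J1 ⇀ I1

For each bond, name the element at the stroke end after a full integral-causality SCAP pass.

#0 |J1  (Se1 fixes effort; stroke away)
#1 |J1  (C1: C, integral causality)
#2 |J1  (C2: C, integral causality)
#3 |J1  (C3 outputs effort q/C3)
#4 |J1  (prefer integral on C4)
#5 |I1  (only one flow-in slot at J1)

b0 |J1
b1 |J1
b2 |J1
b3 |J1
b4 |J1
b5 |I1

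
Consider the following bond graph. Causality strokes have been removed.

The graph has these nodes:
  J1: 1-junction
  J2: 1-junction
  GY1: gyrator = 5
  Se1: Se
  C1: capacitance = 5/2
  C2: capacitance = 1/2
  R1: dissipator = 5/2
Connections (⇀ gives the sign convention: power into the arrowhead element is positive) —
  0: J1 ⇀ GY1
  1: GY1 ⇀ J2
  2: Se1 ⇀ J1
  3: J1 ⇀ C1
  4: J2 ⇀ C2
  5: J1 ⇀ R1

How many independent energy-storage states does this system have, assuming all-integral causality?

b2 |J1  (source Se1 imposes e)
b3 |J1  (C1 integral (e out))
b4 |J2  (C2 integral (e out))
b1 |GY1  (closing 1-jn rule on J2)
b0 |GY1  (GY1 both-in/both-out from 1)
b5 |J1  (common-f at J1 fixed by 0)

2  (C1, C2 all integral)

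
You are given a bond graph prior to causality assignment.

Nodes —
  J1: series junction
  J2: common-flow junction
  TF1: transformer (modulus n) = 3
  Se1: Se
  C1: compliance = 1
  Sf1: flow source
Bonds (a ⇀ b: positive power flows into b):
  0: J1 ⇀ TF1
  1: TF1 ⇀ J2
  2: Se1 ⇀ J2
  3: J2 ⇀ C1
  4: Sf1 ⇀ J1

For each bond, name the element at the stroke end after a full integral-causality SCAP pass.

bond 2 →J2  (source Se1 imposes e)
bond 4 →Sf1  (Sf1: flow source, stroke at near end)
bond 0 →J1  (1-jn J1 has f-setter on 4)
bond 1 →TF1  (through TF1, causality passes straight; one stroke at TF1)
bond 3 →J2  (1-jn J2 has f-setter on 1)

β0 stroke at J1
β1 stroke at TF1
β2 stroke at J2
β3 stroke at J2
β4 stroke at Sf1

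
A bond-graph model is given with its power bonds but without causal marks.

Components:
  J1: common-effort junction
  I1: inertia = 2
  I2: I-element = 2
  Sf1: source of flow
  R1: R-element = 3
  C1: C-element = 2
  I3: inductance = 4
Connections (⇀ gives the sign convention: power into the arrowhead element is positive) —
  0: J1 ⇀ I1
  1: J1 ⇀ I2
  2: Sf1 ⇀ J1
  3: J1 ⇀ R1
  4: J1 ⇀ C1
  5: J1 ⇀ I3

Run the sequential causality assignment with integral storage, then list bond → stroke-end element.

bond 0 |I1
bond 1 |I2
bond 2 |Sf1
bond 3 |R1
bond 4 |J1
bond 5 |I3

b2 stroke→Sf1  (Sf1 fixes flow; stroke at Sf1)
b0 stroke→I1  (prefer integral on I1)
b1 stroke→I2  (I2 outputs flow p/I2)
b4 stroke→J1  (C1 outputs effort q/C1)
b3 stroke→R1  (common-e at J1 fixed by 4)
b5 stroke→I3  (common-e at J1 fixed by 4)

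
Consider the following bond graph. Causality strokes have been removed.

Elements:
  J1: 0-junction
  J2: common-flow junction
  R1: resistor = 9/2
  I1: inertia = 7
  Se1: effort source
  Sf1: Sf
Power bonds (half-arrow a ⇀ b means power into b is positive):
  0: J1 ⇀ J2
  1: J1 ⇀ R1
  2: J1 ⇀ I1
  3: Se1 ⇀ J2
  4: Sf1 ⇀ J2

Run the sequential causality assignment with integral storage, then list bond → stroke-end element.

#3 |J2  (source Se1 imposes e)
#4 |Sf1  (Sf1: flow source, stroke at near end)
#0 |J2  (common-f at J2 fixed by 4)
#2 |I1  (I1 outputs flow p/I1)
#1 |J1  (only one effort-in slot at J1)

β0 stroke→J2
β1 stroke→J1
β2 stroke→I1
β3 stroke→J2
β4 stroke→Sf1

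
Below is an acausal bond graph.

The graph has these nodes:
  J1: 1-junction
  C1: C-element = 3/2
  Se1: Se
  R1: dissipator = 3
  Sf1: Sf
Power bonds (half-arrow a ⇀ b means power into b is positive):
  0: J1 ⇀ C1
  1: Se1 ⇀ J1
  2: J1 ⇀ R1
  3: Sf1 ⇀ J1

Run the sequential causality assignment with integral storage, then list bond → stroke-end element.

β0 stroke at J1
β1 stroke at J1
β2 stroke at J1
β3 stroke at Sf1

β1 |J1  (source Se1 imposes e)
β3 |Sf1  (Sf1: flow source, stroke at near end)
β0 |J1  (J1: bond 3 brought flow, rest push out)
β2 |J1  (common-f at J1 fixed by 3)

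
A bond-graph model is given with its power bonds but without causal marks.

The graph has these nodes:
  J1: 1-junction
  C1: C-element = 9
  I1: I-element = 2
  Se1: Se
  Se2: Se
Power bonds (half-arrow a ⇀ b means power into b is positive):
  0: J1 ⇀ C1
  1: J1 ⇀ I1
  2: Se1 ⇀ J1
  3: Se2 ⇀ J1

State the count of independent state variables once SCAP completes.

2  (C1, I1 all integral)

β2 stroke→J1  (Se1 (Se) sets effort on bond)
β3 stroke→J1  (Se2: effort source, stroke at far end)
β0 stroke→J1  (C1 outputs effort q/C1)
β1 stroke→I1  (closing 1-jn rule on J1)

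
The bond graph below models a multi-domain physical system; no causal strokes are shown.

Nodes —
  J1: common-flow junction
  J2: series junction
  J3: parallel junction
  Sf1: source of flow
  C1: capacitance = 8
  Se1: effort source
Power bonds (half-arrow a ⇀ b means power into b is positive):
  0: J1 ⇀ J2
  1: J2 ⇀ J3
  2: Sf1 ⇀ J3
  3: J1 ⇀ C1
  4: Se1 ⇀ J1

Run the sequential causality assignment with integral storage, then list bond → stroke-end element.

β0 |J2
β1 |J3
β2 |Sf1
β3 |J1
β4 |J1

β2 |Sf1  (Sf1 fixes flow; stroke at Sf1)
β4 |J1  (Se1 fixes effort; stroke away)
β1 |J3  (closing 0-jn rule on J3)
β0 |J2  (1-jn J2 has f-setter on 1)
β3 |J1  (1-jn J1 has f-setter on 0)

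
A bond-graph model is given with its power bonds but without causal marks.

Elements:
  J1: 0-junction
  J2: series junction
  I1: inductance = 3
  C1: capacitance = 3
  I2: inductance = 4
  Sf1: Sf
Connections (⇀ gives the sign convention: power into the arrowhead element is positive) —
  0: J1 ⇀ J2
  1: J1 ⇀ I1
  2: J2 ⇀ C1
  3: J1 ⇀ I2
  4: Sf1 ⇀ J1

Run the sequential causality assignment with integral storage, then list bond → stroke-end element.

bond 4 stroke→Sf1  (Sf1 (Sf) sets flow on bond)
bond 1 stroke→I1  (I1: I, integral causality)
bond 2 stroke→J2  (C1 integral (e out))
bond 0 stroke→J1  (J2 needs exactly one f-in)
bond 3 stroke→I2  (0-jn J1 has e-setter on 0)

β0 stroke at J1
β1 stroke at I1
β2 stroke at J2
β3 stroke at I2
β4 stroke at Sf1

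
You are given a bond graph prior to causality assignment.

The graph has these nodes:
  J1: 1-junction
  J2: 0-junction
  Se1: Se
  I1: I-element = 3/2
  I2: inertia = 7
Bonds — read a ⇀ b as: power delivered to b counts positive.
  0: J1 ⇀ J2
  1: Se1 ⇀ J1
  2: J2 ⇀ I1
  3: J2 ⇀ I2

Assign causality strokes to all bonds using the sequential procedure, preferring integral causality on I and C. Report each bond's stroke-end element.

b1 stroke→J1  (Se1 fixes effort; stroke away)
b0 stroke→J2  (closing 1-jn rule on J1)
b2 stroke→I1  (J2 effort already set via bond 0)
b3 stroke→I2  (J2 effort already set via bond 0)

β0 stroke at J2
β1 stroke at J1
β2 stroke at I1
β3 stroke at I2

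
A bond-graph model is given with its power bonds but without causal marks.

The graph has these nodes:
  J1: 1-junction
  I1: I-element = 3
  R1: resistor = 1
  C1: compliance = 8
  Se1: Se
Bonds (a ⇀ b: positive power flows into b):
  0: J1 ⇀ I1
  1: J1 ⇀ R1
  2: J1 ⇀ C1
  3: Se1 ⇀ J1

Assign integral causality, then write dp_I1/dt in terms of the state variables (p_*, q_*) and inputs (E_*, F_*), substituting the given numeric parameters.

#3 →J1  (Se1 (Se) sets effort on bond)
#0 →I1  (I1: I, integral causality)
#1 →J1  (common-f at J1 fixed by 0)
#2 →J1  (J1: bond 0 brought flow, rest push out)

dp_I1/dt = E_Se1 - p_I1/3 - q_C1/8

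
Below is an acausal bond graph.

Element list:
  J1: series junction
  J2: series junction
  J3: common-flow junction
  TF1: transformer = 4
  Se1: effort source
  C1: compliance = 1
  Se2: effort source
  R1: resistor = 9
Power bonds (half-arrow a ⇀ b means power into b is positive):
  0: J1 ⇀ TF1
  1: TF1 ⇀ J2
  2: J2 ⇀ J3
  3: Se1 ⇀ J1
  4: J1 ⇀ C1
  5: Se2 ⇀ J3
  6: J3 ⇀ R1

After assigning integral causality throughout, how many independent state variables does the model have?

1  (C1 all integral)

#3 →J1  (Se1: effort source, stroke at far end)
#5 →J3  (Se2 (Se) sets effort on bond)
#4 →J1  (C1 integral (e out))
#0 →TF1  (only one flow-in slot at J1)
#1 →J2  (TF1: transformer flips bond 0)
#2 →J3  (only one flow-in slot at J2)
#6 →R1  (J3: last free bond brings flow in)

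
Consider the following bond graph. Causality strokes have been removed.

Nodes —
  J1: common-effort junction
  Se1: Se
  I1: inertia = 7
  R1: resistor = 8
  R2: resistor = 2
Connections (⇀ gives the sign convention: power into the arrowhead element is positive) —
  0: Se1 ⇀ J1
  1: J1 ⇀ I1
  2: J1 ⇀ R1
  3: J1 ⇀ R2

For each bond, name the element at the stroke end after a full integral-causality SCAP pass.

#0 stroke at J1  (source Se1 imposes e)
#1 stroke at I1  (common-e at J1 fixed by 0)
#2 stroke at R1  (0-jn J1 has e-setter on 0)
#3 stroke at R2  (J1: bond 0 brought effort, rest push out)

bond 0 stroke at J1
bond 1 stroke at I1
bond 2 stroke at R1
bond 3 stroke at R2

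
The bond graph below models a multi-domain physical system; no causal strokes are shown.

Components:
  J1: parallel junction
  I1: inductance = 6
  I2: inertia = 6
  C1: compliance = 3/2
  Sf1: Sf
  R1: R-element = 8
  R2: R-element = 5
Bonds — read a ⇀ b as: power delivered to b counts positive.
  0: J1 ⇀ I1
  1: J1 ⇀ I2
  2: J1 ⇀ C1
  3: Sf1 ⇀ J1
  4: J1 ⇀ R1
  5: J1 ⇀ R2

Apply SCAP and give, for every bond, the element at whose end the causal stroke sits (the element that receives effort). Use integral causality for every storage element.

b3 →Sf1  (Sf1 fixes flow; stroke at Sf1)
b0 →I1  (I1 outputs flow p/I1)
b1 →I2  (I2 outputs flow p/I2)
b2 →J1  (C1: C, integral causality)
b4 →R1  (0-jn J1 has e-setter on 2)
b5 →R2  (common-e at J1 fixed by 2)

#0 |I1
#1 |I2
#2 |J1
#3 |Sf1
#4 |R1
#5 |R2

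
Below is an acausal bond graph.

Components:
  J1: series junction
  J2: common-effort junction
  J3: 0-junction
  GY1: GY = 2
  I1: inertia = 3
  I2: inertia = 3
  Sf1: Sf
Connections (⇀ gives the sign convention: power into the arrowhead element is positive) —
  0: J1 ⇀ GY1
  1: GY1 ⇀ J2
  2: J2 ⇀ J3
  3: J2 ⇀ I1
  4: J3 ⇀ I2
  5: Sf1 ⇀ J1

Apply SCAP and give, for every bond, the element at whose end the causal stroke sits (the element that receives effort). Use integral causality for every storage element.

#5 stroke→Sf1  (Sf1: flow source, stroke at near end)
#0 stroke→J1  (1-jn J1 has f-setter on 5)
#1 stroke→J2  (GY1: gyrator matches bond 0)
#2 stroke→J3  (0-jn J2 has e-setter on 1)
#3 stroke→I1  (0-jn J2 has e-setter on 1)
#4 stroke→I2  (J3: bond 2 brought effort, rest push out)

β0 |J1
β1 |J2
β2 |J3
β3 |I1
β4 |I2
β5 |Sf1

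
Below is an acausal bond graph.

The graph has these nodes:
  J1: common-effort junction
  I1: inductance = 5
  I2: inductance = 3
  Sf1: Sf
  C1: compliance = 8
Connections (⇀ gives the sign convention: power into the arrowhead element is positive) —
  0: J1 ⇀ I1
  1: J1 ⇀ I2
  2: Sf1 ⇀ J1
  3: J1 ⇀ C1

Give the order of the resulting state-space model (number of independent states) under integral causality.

b2 stroke at Sf1  (Sf1 (Sf) sets flow on bond)
b0 stroke at I1  (I1 outputs flow p/I1)
b1 stroke at I2  (prefer integral on I2)
b3 stroke at J1  (J1 needs exactly one e-in)

3  (C1, I1, I2 all integral)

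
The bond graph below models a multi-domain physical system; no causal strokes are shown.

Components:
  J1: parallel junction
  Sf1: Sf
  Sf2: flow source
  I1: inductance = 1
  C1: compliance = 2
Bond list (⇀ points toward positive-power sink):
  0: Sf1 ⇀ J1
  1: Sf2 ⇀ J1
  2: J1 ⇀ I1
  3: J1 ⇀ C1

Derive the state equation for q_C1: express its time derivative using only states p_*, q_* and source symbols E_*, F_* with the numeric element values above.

dq_C1/dt = F_Sf1 + F_Sf2 - p_I1

β0 stroke→Sf1  (Sf1: flow source, stroke at near end)
β1 stroke→Sf2  (Sf2: flow source, stroke at near end)
β2 stroke→I1  (I1 integral (f out))
β3 stroke→J1  (only one effort-in slot at J1)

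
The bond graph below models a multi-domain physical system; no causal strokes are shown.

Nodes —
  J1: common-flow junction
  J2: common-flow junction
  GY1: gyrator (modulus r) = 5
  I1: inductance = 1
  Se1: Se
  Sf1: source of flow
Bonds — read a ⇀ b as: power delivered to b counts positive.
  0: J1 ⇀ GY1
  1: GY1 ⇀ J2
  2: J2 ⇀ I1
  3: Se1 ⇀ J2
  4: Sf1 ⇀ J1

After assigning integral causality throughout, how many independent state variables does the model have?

1  (I1 all integral)

b3 stroke→J2  (Se1: effort source, stroke at far end)
b4 stroke→Sf1  (Sf1 (Sf) sets flow on bond)
b0 stroke→J1  (1-jn J1 has f-setter on 4)
b1 stroke→J2  (GY1: gyrator matches bond 0)
b2 stroke→I1  (J2 needs exactly one f-in)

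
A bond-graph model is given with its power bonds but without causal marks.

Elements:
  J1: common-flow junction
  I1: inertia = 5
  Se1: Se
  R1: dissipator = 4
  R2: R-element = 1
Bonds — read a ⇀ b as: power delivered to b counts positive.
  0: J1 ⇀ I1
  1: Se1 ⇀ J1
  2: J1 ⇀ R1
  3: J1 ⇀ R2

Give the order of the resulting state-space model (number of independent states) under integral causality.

1  (I1 all integral)

#1 |J1  (Se1 fixes effort; stroke away)
#0 |I1  (I1: I, integral causality)
#2 |J1  (common-f at J1 fixed by 0)
#3 |J1  (common-f at J1 fixed by 0)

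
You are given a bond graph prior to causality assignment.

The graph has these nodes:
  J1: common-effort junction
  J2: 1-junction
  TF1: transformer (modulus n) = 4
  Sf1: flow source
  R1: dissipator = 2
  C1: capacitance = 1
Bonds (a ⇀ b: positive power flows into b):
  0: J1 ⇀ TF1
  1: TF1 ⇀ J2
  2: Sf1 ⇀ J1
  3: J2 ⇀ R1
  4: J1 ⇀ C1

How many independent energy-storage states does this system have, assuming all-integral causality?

1  (C1 all integral)

bond 2 stroke at Sf1  (Sf1 (Sf) sets flow on bond)
bond 4 stroke at J1  (prefer integral on C1)
bond 0 stroke at TF1  (common-e at J1 fixed by 4)
bond 1 stroke at J2  (through TF1, causality passes straight; one stroke at TF1)
bond 3 stroke at R1  (only one flow-in slot at J2)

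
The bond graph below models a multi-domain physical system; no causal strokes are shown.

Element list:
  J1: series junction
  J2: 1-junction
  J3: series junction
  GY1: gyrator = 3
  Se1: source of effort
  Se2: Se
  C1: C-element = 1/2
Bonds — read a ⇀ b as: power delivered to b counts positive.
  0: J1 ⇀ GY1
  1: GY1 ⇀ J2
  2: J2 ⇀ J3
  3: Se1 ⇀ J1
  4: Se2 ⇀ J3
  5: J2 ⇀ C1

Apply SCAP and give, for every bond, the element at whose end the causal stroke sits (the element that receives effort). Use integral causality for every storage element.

b3 stroke→J1  (Se1: effort source, stroke at far end)
b4 stroke→J3  (Se2 fixes effort; stroke away)
b0 stroke→GY1  (closing 1-jn rule on J1)
b2 stroke→J2  (only one flow-in slot at J3)
b1 stroke→GY1  (through GY1, causality inverts; strokes same side of GY1)
b5 stroke→J2  (1-jn J2 has f-setter on 1)

β0 |GY1
β1 |GY1
β2 |J2
β3 |J1
β4 |J3
β5 |J2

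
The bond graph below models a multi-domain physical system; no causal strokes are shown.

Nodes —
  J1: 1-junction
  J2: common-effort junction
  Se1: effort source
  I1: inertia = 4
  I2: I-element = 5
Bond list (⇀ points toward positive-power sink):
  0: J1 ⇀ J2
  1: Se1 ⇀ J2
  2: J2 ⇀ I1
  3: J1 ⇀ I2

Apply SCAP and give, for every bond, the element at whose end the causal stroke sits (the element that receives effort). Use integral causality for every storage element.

#1 →J2  (Se1 (Se) sets effort on bond)
#0 →J1  (common-e at J2 fixed by 1)
#2 →I1  (0-jn J2 has e-setter on 1)
#3 →I2  (closing 1-jn rule on J1)

#0 stroke at J1
#1 stroke at J2
#2 stroke at I1
#3 stroke at I2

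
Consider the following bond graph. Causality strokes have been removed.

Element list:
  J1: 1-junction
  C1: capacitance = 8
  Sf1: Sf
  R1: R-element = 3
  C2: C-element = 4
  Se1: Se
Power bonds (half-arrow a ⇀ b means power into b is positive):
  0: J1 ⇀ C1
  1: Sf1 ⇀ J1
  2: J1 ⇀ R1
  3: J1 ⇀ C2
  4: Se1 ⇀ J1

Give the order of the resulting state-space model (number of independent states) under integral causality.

#1 stroke at Sf1  (source Sf1 imposes f)
#4 stroke at J1  (Se1 fixes effort; stroke away)
#0 stroke at J1  (J1 flow already set via bond 1)
#2 stroke at J1  (1-jn J1 has f-setter on 1)
#3 stroke at J1  (J1 flow already set via bond 1)

2  (C1, C2 all integral)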